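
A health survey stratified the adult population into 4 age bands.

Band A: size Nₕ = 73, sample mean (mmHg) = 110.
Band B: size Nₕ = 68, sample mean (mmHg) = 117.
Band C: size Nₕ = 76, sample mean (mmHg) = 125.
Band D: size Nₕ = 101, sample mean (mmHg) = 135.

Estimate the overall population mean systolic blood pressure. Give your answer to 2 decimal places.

123.02

N = 73 + 68 + 76 + 101 = 318.
Overall mean = Σ (Nₕ/N)·x̄ₕ — weight by population share, not a simple average.
Σ Nₕx̄ₕ = 73·110 + 68·117 + 76·125 + 101·135 = 8030 + 7956 + 9500 + 13635 = 39121.
Divide by N: 39121 / 318 = 123.0220... → 123.02.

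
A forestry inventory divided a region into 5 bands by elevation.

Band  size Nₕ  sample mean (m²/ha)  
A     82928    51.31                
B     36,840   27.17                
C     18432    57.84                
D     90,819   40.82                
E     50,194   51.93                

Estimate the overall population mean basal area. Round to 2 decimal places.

N = 279213; weights Wₕ = Nₕ/N = (0.2970, 0.1319, 0.0660, 0.3253, 0.1798).
x̄_st = Σ Wₕ·x̄ₕ = 0.2970·51.31 + 0.1319·27.17 + 0.0660·57.84 + 0.3253·40.82 + 0.1798·51.93 ≈ 45.2554...
→ 45.26.

45.26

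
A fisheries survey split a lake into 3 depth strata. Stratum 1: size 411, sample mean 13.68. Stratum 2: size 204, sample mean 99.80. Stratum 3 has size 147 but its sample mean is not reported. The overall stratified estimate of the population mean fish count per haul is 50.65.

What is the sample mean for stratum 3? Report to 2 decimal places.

Σ Nₕx̄ₕ = N·μ, so 147·x̄_3 = 762·50.65 − (411·13.68 + 204·99.80).
= 38595.3 − 25981.68 = 12613.62.
x̄_3 = 12613.62 / 147 = 85.8069... → 85.81.

85.81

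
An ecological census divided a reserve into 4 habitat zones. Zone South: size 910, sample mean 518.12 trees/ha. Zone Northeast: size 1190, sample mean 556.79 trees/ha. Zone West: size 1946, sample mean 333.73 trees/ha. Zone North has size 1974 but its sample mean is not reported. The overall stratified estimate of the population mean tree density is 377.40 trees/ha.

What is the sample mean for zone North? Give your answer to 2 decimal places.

Σ Nₕx̄ₕ = N·μ, so 1974·x̄_North = 6020·377.40 − (910·518.12 + 1190·556.79 + 1946·333.73).
= 2271948 − 1783507.88 = 488440.12.
x̄_North = 488440.12 / 1974 = 247.4367... → 247.44.

247.44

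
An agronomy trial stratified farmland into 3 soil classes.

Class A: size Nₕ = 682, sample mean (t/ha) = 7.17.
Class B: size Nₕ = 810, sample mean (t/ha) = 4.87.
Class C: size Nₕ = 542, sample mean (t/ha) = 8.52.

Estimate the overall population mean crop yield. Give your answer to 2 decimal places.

x̄_st = (Σ Nₕx̄ₕ) / (Σ Nₕ) = (682·7.17 + 810·4.87 + 542·8.52) / 2034
= 13452.48 / 2034 = 6.6138... → 6.61.

6.61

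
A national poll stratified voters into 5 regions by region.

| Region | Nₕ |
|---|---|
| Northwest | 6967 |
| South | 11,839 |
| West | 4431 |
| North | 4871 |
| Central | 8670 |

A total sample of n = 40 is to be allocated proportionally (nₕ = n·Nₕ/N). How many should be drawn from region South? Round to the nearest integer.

13

Share of region South = 11839/36778 = 0.32190.
Allocate 40 × 0.32190 = 12.876... → 13.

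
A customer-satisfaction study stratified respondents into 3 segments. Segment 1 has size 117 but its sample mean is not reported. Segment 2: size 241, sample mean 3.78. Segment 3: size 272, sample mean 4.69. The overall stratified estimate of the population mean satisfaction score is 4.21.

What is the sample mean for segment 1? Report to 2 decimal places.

3.98

Σ Nₕx̄ₕ = N·μ, so 117·x̄_1 = 630·4.21 − (241·3.78 + 272·4.69).
= 2652.3 − 2186.66 = 465.64.
x̄_1 = 465.64 / 117 = 3.9798... → 3.98.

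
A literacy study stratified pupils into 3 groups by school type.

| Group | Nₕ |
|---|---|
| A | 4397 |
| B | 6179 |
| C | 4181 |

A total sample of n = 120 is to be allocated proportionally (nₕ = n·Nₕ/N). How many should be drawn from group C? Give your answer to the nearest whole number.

Share of group C = 4181/14757 = 0.28332.
Allocate 120 × 0.28332 = 33.999... → 34.

34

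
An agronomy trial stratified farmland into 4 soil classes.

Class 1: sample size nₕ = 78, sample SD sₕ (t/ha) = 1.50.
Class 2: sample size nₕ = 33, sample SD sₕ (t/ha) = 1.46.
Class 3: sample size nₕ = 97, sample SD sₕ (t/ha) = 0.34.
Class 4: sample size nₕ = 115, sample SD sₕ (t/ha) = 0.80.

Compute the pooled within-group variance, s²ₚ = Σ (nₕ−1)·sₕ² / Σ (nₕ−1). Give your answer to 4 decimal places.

1.0204

Degrees of freedom: 77 + 32 + 96 + 114 = 319.
Σ(nₕ−1)sₕ² = 77·2.25 + 32·2.1316 + 96·0.1156 + 114·0.64 = 325.5188.
s²ₚ = 325.5188 / 319 = 1.020435... → 1.0204.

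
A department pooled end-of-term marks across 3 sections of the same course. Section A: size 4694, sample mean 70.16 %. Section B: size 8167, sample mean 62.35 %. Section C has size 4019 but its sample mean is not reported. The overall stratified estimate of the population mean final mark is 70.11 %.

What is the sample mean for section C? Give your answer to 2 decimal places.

N = 4694 + 8167 + 4019 = 16880.
Overall total = μ·N = 70.11·16880 = 1183456.8.
Subtract the known strata: 4694·70.16 + 8167·62.35 = 838543.49.
Remaining total for section C: 1183456.8 − 838543.49 = 344913.31.
Divide by its size: 344913.31 / 4019 = 85.8207... → 85.82.

85.82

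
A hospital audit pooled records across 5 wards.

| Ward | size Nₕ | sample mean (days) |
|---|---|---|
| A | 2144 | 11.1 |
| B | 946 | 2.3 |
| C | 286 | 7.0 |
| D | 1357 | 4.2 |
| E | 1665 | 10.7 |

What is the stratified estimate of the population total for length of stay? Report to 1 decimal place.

A: 2144·11.1 = 23798.4
B: 946·2.3 = 2175.8
C: 286·7.0 = 2002
D: 1357·4.2 = 5699.4
E: 1665·10.7 = 17815.5
τ̂ = Σ Nₕx̄ₕ = 51491.1.

51491.1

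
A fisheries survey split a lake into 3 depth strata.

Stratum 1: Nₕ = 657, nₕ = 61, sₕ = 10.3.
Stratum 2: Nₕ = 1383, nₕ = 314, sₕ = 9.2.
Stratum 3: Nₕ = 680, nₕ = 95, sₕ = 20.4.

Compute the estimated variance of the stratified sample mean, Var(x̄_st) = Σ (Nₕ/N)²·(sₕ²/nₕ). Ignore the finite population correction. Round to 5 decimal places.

N = 2720; Wₕ = Nₕ/N.
stratum 1: (657/2720)²·10.3²/61 = 0.10146997
stratum 2: (1383/2720)²·9.2²/314 = 0.06968713
stratum 3: (680/2720)²·20.4²/95 = 0.27378947
Sum = 0.44494657 → 0.44495.

0.44495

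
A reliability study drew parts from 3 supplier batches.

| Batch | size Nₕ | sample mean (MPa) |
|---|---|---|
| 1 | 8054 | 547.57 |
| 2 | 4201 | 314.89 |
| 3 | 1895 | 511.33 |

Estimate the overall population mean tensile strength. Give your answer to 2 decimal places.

x̄_st = (Σ Nₕx̄ₕ) / (Σ Nₕ) = (8054·547.57 + 4201·314.89 + 1895·511.33) / 14150
= 6701952.02 / 14150 = 473.6362... → 473.64.

473.64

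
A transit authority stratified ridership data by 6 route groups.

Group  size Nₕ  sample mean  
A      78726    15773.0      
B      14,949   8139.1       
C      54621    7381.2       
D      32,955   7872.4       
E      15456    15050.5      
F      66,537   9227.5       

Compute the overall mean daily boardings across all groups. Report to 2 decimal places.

10912.35

x̄_st = (Σ Nₕx̄ₕ) / (Σ Nₕ) = (78726·15773.0 + 14949·8139.1 + 54621·7381.2 + 32955·7872.4 + 15456·15050.5 + 66537·9227.5) / 263244
= 2872610766.6 / 263244 = 10912.3504... → 10912.35.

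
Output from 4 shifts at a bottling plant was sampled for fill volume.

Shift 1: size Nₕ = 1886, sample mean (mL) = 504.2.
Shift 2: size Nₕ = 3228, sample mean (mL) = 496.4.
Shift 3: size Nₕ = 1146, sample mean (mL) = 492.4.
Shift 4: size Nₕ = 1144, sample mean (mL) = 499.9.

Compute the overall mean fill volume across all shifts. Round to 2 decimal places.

N = 7404; weights Wₕ = Nₕ/N = (0.2547, 0.4360, 0.1548, 0.1545).
x̄_st = Σ Wₕ·x̄ₕ = 0.2547·504.2 + 0.4360·496.4 + 0.1548·492.4 + 0.1545·499.9 ≈ 498.3085...
→ 498.31.

498.31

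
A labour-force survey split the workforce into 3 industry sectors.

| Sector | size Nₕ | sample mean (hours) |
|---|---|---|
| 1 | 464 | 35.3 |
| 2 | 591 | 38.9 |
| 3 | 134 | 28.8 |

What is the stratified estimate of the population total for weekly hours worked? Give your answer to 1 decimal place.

1: 464·35.3 = 16379.2
2: 591·38.9 = 22989.9
3: 134·28.8 = 3859.2
τ̂ = Σ Nₕx̄ₕ = 43228.3.

43228.3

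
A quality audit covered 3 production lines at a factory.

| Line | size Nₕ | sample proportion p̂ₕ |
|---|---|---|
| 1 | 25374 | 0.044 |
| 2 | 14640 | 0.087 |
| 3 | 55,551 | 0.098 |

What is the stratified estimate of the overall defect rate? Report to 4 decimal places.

Wₕ = Nₕ/N with N = 95565: 0.2655, 0.1532, 0.5813.
p̂_st = 0.2655·0.044 + 0.1532·0.087 + 0.5813·0.098 ≈ 0.081977... → 0.0820.

0.0820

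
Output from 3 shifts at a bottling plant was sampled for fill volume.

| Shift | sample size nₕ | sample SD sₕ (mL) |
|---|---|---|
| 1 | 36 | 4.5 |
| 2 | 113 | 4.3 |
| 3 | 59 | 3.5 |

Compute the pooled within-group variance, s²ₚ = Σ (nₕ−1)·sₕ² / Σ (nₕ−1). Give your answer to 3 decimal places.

17.025

Degrees of freedom: 35 + 112 + 58 = 205.
Σ(nₕ−1)sₕ² = 35·20.25 + 112·18.49 + 58·12.25 = 3490.13.
s²ₚ = 3490.13 / 205 = 17.02502... → 17.025.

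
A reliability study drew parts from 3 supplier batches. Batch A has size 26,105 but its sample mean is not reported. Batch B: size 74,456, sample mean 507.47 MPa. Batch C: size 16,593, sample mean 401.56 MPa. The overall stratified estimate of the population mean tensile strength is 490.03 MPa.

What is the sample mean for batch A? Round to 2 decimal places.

N = 26105 + 74456 + 16593 = 117154.
Overall total = μ·N = 490.03·117154 = 57408974.62.
Subtract the known strata: 74456·507.47 + 16593·401.56 = 44447271.4.
Remaining total for batch A: 57408974.62 − 44447271.4 = 12961703.22.
Divide by its size: 12961703.22 / 26105 = 496.5219... → 496.52.

496.52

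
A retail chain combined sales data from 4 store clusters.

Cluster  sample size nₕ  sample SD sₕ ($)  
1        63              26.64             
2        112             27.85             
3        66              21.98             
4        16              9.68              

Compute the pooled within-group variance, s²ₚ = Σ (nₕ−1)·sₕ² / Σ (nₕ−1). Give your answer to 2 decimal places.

Degrees of freedom: 62 + 111 + 65 + 15 = 253.
Σ(nₕ−1)sₕ² = 62·709.6896 + 111·775.6225 + 65·483.1204 + 15·93.7024 = 162903.2147.
s²ₚ = 162903.2147 / 253 = 643.8862... → 643.89.

643.89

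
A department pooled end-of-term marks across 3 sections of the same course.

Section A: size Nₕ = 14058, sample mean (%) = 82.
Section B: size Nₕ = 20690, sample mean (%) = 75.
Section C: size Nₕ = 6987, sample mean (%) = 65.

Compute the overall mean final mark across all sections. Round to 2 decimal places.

N = 14058 + 20690 + 6987 = 41735.
The stratified mean weights each stratum mean by its population share Nₕ/N.
Σ Nₕx̄ₕ = 14058·82 + 20690·75 + 6987·65 = 1152756 + 1551750 + 454155 = 3158661.
Divide by N: 3158661 / 41735 = 75.6837... → 75.68.

75.68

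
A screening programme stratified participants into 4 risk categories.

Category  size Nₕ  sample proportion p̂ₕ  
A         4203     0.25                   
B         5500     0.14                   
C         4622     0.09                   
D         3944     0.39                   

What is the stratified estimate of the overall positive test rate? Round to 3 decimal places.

0.207

N = 4203 + 5500 + 4622 + 3944 = 18269.
Overall proportion = Σ (Nₕ/N)·p̂ₕ.
Σ Nₕp̂ₕ = 1050.75 + 770 + 415.98 + 1538.16 = 3774.89.
3774.89 / 18269 = 0.20663... → 0.207.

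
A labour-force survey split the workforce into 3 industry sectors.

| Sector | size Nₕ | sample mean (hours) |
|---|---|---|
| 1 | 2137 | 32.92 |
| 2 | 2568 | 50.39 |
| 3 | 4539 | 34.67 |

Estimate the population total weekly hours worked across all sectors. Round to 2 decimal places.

357118.69

Estimate total by summing Nₕ·x̄ₕ over strata.
2137·32.92 + 2568·50.39 + 4539·34.67 = 70350.04 + 129401.52 + 157367.13 = 357118.69.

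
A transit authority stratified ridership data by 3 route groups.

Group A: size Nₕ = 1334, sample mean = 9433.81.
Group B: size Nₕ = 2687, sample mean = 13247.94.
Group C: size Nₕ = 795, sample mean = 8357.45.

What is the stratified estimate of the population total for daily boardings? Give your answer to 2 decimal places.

A: 1334·9433.81 = 12584702.54
B: 2687·13247.94 = 35597214.78
C: 795·8357.45 = 6644172.75
τ̂ = Σ Nₕx̄ₕ = 54826090.07.

54826090.07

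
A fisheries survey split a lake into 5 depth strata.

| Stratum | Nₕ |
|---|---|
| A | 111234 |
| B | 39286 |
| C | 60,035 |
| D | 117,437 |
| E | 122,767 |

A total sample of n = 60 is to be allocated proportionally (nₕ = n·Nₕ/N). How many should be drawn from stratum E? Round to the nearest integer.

16

N = 111234 + 39286 + 60035 + 117437 + 122767 = 450759.
n_E = 60·122767/450759 = 16.341... → 16.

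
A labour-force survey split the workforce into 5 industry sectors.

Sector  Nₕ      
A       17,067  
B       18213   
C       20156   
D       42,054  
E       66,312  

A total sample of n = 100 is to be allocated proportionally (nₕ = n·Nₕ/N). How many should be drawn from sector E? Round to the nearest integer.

Share of sector E = 66312/163802 = 0.40483.
Allocate 100 × 0.40483 = 40.483... → 40.

40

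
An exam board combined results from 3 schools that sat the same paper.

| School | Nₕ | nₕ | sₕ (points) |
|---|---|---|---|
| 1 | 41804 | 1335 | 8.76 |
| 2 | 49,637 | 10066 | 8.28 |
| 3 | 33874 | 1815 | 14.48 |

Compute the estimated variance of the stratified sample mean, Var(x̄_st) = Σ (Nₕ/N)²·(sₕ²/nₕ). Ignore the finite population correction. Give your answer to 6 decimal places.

0.015906

N = 125315. Term for each stratum: Wₕ²sₕ²/nₕ.
Var(x̄_st) = 0.006396708 + 0.001068584 + 0.008440873 = 0.015906164 → 0.015906.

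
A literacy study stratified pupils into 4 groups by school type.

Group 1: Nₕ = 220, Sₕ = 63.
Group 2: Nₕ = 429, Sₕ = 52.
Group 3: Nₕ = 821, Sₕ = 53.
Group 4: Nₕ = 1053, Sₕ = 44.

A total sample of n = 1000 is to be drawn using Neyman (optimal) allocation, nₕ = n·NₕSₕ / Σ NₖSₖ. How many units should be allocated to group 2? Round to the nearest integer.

177

Σ NₕSₕ = 220·63 + 429·52 + 821·53 + 1053·44 = 126013.
Share for 2: 22308/126013 = 0.17703.
n_2 = 1000 × 0.17703 = 177.029... → 177.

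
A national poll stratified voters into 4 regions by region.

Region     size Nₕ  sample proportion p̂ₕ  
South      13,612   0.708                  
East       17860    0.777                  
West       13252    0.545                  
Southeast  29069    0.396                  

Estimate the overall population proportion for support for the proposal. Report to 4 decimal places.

0.5725

Wₕ = Nₕ/N with N = 73793: 0.1845, 0.2420, 0.1796, 0.3939.
p̂_st = 0.1845·0.708 + 0.2420·0.777 + 0.1796·0.545 + 0.3939·0.396 ≈ 0.572523... → 0.5725.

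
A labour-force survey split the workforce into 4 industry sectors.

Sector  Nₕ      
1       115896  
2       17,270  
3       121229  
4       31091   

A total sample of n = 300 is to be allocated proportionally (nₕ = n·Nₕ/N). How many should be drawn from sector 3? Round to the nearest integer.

127

Share of sector 3 = 121229/285486 = 0.42464.
Allocate 300 × 0.42464 = 127.392... → 127.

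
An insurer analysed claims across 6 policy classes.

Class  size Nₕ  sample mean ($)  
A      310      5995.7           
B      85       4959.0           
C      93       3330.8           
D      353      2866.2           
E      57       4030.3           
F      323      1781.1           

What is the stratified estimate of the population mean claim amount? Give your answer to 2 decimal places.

N = 310 + 85 + 93 + 353 + 57 + 323 = 1221.
Weight each subgroup mean by Nₕ/N and sum.
Σ Nₕx̄ₕ = 310·5995.7 + 85·4959.0 + 93·3330.8 + 353·2866.2 + 57·4030.3 + 323·1781.1 = 1858667 + 421515 + 309764.4 + 1011768.6 + 229727.1 + 575295.3 = 4406737.4.
Divide by N: 4406737.4 / 1221 = 3609.1215... → 3609.12.

3609.12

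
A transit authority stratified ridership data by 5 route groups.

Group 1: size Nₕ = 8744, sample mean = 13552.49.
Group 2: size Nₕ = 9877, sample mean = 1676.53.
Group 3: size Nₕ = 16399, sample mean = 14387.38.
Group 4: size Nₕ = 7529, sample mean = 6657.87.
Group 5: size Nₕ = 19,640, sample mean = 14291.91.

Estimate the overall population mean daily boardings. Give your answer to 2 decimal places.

x̄_st = (Σ Nₕx̄ₕ) / (Σ Nₕ) = (8744·13552.49 + 9877·1676.53 + 16399·14387.38 + 7529·6657.87 + 19640·14291.91) / 62189
= 701820919.62 / 62189 = 11285.2903... → 11285.29.

11285.29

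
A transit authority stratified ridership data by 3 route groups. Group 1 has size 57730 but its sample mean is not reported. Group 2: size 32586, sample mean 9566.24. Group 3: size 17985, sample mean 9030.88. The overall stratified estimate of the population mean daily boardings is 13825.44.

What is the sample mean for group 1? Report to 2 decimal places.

N = 57730 + 32586 + 17985 = 108301.
Overall total = μ·N = 13825.44·108301 = 1497308977.44.
Subtract the known strata: 32586·9566.24 + 17985·9030.88 = 474145873.44.
Remaining total for group 1: 1497308977.44 − 474145873.44 = 1023163104.
Divide by its size: 1023163104 / 57730 = 17723.2479... → 17723.25.

17723.25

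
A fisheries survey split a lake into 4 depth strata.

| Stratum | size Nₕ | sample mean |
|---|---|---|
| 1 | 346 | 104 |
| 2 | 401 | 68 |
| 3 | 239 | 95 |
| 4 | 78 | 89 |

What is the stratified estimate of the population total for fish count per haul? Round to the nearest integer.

Population total = Σ Nₕ·x̄ₕ (each stratum's size times its mean).
346·104 + 401·68 + 239·95 + 78·89 = 35984 + 27268 + 22705 + 6942 = 92899.

92899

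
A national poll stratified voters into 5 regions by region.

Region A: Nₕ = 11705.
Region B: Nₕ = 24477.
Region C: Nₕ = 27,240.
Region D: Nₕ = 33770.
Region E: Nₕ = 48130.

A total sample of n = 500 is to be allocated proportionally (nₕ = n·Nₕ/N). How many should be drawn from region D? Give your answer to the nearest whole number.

N = 11705 + 24477 + 27240 + 33770 + 48130 = 145322.
n_D = 500·33770/145322 = 116.190... → 116.

116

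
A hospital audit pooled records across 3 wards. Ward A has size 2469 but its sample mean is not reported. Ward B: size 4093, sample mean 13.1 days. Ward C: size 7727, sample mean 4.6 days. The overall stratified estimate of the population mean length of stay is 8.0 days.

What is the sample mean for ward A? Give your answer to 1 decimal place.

10.2

N = 2469 + 4093 + 7727 = 14289.
Overall total = μ·N = 8.0·14289 = 114312.
Subtract the known strata: 4093·13.1 + 7727·4.6 = 89162.5.
Remaining total for ward A: 114312 − 89162.5 = 25149.5.
Divide by its size: 25149.5 / 2469 = 10.186... → 10.2.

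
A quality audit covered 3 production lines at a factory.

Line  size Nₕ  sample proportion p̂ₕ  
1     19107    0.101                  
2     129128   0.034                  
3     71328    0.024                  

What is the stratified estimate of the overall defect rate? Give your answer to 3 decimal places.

0.037

Wₕ = Nₕ/N with N = 219563: 0.0870, 0.5881, 0.3249.
p̂_st = 0.0870·0.101 + 0.5881·0.034 + 0.3249·0.024 ≈ 0.03658... → 0.037.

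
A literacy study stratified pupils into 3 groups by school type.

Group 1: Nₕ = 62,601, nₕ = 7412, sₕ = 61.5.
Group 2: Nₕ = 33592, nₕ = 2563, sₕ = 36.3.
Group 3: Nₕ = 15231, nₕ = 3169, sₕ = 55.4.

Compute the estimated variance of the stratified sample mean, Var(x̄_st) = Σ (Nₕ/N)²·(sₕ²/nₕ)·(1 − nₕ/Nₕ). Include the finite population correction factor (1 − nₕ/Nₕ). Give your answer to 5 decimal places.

0.19950

N = 111424. Term for each stratum: Wₕ²sₕ²/nₕ·(1−nₕ/Nₕ).
Var(x̄_st) = 0.14200091 + 0.04316292 + 0.01433136 = 0.19949519 → 0.19950.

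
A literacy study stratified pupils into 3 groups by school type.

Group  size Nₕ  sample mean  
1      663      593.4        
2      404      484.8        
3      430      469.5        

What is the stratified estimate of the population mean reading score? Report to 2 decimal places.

528.50

N = 663 + 404 + 430 = 1497.
Overall mean = Σ (Nₕ/N)·x̄ₕ — weight by population share, not a simple average.
Σ Nₕx̄ₕ = 663·593.4 + 404·484.8 + 430·469.5 = 393424.2 + 195859.2 + 201885 = 791168.4.
Divide by N: 791168.4 / 1497 = 528.5026... → 528.50.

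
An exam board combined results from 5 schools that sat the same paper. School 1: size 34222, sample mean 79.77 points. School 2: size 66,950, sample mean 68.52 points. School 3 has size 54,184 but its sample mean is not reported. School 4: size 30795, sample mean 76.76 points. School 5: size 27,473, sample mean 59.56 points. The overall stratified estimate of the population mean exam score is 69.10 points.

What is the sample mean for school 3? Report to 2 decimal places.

Σ Nₕx̄ₕ = N·μ, so 54184·x̄_3 = 213624·69.10 − (34222·79.77 + 66950·68.52 + 30795·76.76 + 27473·59.56).
= 14761418.4 − 11317419.02 = 3443999.38.
x̄_3 = 3443999.38 / 54184 = 63.5612... → 63.56.

63.56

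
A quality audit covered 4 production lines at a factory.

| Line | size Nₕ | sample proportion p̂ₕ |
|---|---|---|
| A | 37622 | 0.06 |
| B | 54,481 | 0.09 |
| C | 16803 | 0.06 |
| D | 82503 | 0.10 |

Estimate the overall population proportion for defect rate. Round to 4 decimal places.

N = 37622 + 54481 + 16803 + 82503 = 191409.
Overall proportion = Σ (Nₕ/N)·p̂ₕ.
Σ Nₕp̂ₕ = 2257.32 + 4903.29 + 1008.18 + 8250.3 = 16419.09.
16419.09 / 191409 = 0.085780... → 0.0858.

0.0858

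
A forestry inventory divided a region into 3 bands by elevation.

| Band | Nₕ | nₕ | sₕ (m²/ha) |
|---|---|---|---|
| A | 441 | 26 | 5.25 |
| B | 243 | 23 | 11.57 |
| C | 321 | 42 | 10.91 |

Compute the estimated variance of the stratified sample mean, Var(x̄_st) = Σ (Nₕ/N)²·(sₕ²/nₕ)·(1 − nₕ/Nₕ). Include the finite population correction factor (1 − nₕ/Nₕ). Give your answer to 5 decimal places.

0.75144

N = 1005; Wₕ = Nₕ/N.
band A: (441/1005)²·5.25²/26·(1 − 26/441) = 0.19208782
band B: (243/1005)²·11.57²/23·(1 − 23/243) = 0.30806028
band C: (321/1005)²·10.91²/42·(1 − 42/321) = 0.25129122
Sum = 0.75143933 → 0.75144.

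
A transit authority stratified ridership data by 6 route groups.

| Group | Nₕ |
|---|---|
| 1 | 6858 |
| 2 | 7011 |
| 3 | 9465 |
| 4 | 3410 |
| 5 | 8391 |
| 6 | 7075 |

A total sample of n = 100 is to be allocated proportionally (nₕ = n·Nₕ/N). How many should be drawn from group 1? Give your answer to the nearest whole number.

N = 6858 + 7011 + 9465 + 3410 + 8391 + 7075 = 42210.
n_1 = 100·6858/42210 = 16.247... → 16.

16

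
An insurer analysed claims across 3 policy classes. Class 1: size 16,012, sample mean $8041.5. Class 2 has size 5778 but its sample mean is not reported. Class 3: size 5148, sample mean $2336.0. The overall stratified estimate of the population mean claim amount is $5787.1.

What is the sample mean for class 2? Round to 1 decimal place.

2614.5

N = 16012 + 5778 + 5148 = 26938.
Overall total = μ·N = 5787.1·26938 = 155892899.8.
Subtract the known strata: 16012·8041.5 + 5148·2336.0 = 140786226.
Remaining total for class 2: 155892899.8 − 140786226 = 15106673.8.
Divide by its size: 15106673.8 / 5778 = 2614.516... → 2614.5.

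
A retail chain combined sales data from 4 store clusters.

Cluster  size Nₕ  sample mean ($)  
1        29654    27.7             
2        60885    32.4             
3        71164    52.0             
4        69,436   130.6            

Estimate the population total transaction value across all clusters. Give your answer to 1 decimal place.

1: 29654·27.7 = 821415.8
2: 60885·32.4 = 1972674
3: 71164·52.0 = 3700528
4: 69436·130.6 = 9068341.6
τ̂ = Σ Nₕx̄ₕ = 15562959.4.

15562959.4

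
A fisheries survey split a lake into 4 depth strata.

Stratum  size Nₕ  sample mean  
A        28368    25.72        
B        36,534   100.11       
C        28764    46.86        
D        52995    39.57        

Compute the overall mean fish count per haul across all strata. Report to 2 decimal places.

N = 146661; weights Wₕ = Nₕ/N = (0.1934, 0.2491, 0.1961, 0.3613).
x̄_st = Σ Wₕ·x̄ₕ = 0.1934·25.72 + 0.2491·100.11 + 0.1961·46.86 + 0.3613·39.57 ≈ 53.4016...
→ 53.40.

53.40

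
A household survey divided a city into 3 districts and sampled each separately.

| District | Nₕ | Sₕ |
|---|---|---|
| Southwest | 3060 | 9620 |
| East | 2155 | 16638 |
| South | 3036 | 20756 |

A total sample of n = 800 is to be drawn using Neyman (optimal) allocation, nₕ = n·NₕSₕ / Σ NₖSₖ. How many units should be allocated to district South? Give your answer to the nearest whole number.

Σ NₕSₕ = 3060·9620 + 2155·16638 + 3036·20756 = 128307306.
Share for South: 63015216/128307306 = 0.49113.
n_South = 800 × 0.49113 = 392.902... → 393.

393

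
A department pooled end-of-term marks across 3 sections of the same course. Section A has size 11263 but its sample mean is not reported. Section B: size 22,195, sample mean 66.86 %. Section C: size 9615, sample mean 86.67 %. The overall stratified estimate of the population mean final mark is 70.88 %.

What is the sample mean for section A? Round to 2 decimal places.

65.32

Σ Nₕx̄ₕ = N·μ, so 11263·x̄_A = 43073·70.88 − (22195·66.86 + 9615·86.67).
= 3053014.24 − 2317289.75 = 735724.49.
x̄_A = 735724.49 / 11263 = 65.3222... → 65.32.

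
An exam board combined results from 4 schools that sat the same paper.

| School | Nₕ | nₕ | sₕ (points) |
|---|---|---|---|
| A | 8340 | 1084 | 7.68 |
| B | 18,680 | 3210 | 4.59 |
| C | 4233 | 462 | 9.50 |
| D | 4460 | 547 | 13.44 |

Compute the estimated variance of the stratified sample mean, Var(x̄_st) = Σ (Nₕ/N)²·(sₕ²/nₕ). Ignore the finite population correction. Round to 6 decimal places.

N = 35713. Term for each stratum: Wₕ²sₕ²/nₕ.
Var(x̄_st) = 0.002967376 + 0.001795649 + 0.002744411 + 0.005150249 = 0.012657685 → 0.012658.

0.012658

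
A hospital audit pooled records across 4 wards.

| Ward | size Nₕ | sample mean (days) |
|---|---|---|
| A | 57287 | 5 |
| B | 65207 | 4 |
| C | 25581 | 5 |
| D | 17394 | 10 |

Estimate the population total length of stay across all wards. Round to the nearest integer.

849108

Estimate total by summing Nₕ·x̄ₕ over strata.
57287·5 + 65207·4 + 25581·5 + 17394·10 = 286435 + 260828 + 127905 + 173940 = 849108.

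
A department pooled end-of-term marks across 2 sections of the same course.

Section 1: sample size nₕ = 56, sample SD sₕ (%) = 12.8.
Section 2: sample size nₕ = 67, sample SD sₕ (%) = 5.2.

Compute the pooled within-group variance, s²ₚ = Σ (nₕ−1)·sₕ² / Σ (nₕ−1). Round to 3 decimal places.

Degrees of freedom: 55 + 66 = 121.
Σ(nₕ−1)sₕ² = 55·163.84 + 66·27.04 = 10795.84.
s²ₚ = 10795.84 / 121 = 89.22182... → 89.222.

89.222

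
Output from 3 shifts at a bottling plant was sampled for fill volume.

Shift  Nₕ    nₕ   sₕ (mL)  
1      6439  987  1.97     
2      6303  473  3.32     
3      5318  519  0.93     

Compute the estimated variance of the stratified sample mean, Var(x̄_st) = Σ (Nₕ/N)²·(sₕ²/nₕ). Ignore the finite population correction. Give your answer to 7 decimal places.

N = 18060; Wₕ = Nₕ/N.
shift 1: (6439/18060)²·1.97²/987 = 0.0004998235
shift 2: (6303/18060)²·3.32²/473 = 0.0028384036
shift 3: (5318/18060)²·0.93²/519 = 0.0001444973
Sum = 0.0034827244 → 0.0034827.

0.0034827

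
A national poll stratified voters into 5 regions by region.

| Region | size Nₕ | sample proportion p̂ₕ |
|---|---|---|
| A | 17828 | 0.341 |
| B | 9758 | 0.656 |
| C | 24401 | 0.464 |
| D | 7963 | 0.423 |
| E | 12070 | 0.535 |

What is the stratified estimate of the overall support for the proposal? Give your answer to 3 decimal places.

Wₕ = Nₕ/N with N = 72020: 0.2475, 0.1355, 0.3388, 0.1106, 0.1676.
p̂_st = 0.2475·0.341 + 0.1355·0.656 + 0.3388·0.464 + 0.1106·0.423 + 0.1676·0.535 ≈ 0.46693... → 0.467.

0.467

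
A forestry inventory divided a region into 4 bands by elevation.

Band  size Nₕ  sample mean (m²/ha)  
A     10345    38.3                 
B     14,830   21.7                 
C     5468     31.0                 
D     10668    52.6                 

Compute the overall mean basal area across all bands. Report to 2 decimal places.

35.07

x̄_st = (Σ Nₕx̄ₕ) / (Σ Nₕ) = (10345·38.3 + 14830·21.7 + 5468·31.0 + 10668·52.6) / 41311
= 1448669.3 / 41311 = 35.0674... → 35.07.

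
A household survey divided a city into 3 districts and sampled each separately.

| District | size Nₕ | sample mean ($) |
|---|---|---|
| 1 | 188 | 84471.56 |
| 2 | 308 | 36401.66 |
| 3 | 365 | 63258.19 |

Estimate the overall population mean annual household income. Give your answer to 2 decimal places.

58282.93

N = 188 + 308 + 365 = 861.
The stratified mean weights each stratum mean by its population share Nₕ/N.
Σ Nₕx̄ₕ = 188·84471.56 + 308·36401.66 + 365·63258.19 = 15880653.28 + 11211711.28 + 23089239.35 = 50181603.91.
Divide by N: 50181603.91 / 861 = 58282.9314... → 58282.93.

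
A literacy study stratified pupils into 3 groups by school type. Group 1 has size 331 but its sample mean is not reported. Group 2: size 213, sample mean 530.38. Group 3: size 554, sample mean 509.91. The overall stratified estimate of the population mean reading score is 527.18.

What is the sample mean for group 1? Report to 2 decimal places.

Σ Nₕx̄ₕ = N·μ, so 331·x̄_1 = 1098·527.18 − (213·530.38 + 554·509.91).
= 578843.64 − 395461.08 = 183382.56.
x̄_1 = 183382.56 / 331 = 554.0259... → 554.03.

554.03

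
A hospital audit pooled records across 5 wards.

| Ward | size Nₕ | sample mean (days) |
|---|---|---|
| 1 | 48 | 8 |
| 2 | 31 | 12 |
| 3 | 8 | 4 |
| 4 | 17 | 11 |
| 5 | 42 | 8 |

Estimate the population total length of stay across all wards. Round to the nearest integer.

1311

1: 48·8 = 384
2: 31·12 = 372
3: 8·4 = 32
4: 17·11 = 187
5: 42·8 = 336
τ̂ = Σ Nₕx̄ₕ = 1311.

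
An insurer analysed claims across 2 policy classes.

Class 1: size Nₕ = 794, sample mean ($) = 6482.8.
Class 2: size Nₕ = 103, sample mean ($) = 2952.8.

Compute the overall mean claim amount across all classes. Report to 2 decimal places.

6077.46

N = 794 + 103 = 897.
Weight each subgroup mean by Nₕ/N and sum.
Σ Nₕx̄ₕ = 794·6482.8 + 103·2952.8 = 5147343.2 + 304138.4 = 5451481.6.
Divide by N: 5451481.6 / 897 = 6077.4600... → 6077.46.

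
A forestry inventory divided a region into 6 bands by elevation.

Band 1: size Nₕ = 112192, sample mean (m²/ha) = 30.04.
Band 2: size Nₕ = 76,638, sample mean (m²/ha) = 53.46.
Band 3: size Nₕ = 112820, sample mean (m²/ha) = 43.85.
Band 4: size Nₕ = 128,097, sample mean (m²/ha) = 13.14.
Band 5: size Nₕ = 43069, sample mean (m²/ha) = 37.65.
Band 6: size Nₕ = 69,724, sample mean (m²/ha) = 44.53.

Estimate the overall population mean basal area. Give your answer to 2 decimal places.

N = 112192 + 76638 + 112820 + 128097 + 43069 + 69724 = 542540.
Weight each subgroup mean by Nₕ/N and sum.
Σ Nₕx̄ₕ = 112192·30.04 + 76638·53.46 + 112820·43.85 + 128097·13.14 + 43069·37.65 + 69724·44.53 = 3370247.68 + 4097067.48 + 4947157 + 1683194.58 + 1621547.85 + 3104809.72 = 18824024.31.
Divide by N: 18824024.31 / 542540 = 34.6961... → 34.70.

34.70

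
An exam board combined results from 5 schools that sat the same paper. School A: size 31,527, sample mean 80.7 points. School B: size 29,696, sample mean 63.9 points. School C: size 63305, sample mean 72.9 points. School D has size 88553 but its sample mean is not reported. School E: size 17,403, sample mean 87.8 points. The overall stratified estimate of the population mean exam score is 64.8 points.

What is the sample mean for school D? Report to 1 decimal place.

49.1

N = 31527 + 29696 + 63305 + 88553 + 17403 = 230484.
Overall total = μ·N = 64.8·230484 = 14935363.2.
Subtract the known strata: 31527·80.7 + 29696·63.9 + 63305·72.9 + 17403·87.8 = 10584721.2.
Remaining total for school D: 14935363.2 − 10584721.2 = 4350642.
Divide by its size: 4350642 / 88553 = 49.130... → 49.1.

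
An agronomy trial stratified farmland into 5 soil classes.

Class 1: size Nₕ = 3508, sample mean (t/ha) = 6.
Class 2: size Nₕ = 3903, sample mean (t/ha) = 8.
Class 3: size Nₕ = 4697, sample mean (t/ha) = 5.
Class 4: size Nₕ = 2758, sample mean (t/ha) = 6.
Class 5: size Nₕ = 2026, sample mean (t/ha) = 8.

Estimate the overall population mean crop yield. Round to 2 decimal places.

6.42

N = 3508 + 3903 + 4697 + 2758 + 2026 = 16892.
Overall mean = Σ (Nₕ/N)·x̄ₕ — weight by population share, not a simple average.
Σ Nₕx̄ₕ = 3508·6 + 3903·8 + 4697·5 + 2758·6 + 2026·8 = 21048 + 31224 + 23485 + 16548 + 16208 = 108513.
Divide by N: 108513 / 16892 = 6.4239... → 6.42.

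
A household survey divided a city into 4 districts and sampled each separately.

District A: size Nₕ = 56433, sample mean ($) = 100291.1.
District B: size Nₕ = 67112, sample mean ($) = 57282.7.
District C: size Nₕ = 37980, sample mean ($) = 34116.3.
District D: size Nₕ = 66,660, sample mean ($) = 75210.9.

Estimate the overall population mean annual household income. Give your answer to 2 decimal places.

N = 228185; weights Wₕ = Nₕ/N = (0.2473, 0.2941, 0.1664, 0.2921).
x̄_st = Σ Wₕ·x̄ₕ = 0.2473·100291.1 + 0.2941·57282.7 + 0.1664·34116.3 + 0.2921·75210.9 ≈ 69300.6985...
→ 69300.70.

69300.70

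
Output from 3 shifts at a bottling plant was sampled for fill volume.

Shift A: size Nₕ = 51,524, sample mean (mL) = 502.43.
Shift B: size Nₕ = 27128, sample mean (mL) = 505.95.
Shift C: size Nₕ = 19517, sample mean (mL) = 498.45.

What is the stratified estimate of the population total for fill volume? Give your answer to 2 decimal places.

49340863.57

Estimate total by summing Nₕ·x̄ₕ over strata.
51524·502.43 + 27128·505.95 + 19517·498.45 = 25887203.32 + 13725411.6 + 9728248.65 = 49340863.57.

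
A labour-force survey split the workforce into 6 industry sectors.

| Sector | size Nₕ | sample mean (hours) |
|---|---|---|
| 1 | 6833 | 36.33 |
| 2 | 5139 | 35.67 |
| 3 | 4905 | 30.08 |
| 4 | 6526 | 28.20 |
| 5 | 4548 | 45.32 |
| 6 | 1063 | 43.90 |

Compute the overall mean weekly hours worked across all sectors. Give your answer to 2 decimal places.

x̄_st = (Σ Nₕx̄ₕ) / (Σ Nₕ) = (6833·36.33 + 5139·35.67 + 4905·30.08 + 6526·28.20 + 4548·45.32 + 1063·43.90) / 29014
= 1015907.68 / 29014 = 35.0144... → 35.01.

35.01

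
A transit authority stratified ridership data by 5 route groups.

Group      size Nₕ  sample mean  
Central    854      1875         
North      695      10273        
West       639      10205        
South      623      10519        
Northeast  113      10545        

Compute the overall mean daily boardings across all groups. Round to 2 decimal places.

7868.30

N = 854 + 695 + 639 + 623 + 113 = 2924.
The stratified mean weights each stratum mean by its population share Nₕ/N.
Σ Nₕx̄ₕ = 854·1875 + 695·10273 + 639·10205 + 623·10519 + 113·10545 = 1601250 + 7139735 + 6520995 + 6553337 + 1191585 = 23006902.
Divide by N: 23006902 / 2924 = 7868.2975... → 7868.30.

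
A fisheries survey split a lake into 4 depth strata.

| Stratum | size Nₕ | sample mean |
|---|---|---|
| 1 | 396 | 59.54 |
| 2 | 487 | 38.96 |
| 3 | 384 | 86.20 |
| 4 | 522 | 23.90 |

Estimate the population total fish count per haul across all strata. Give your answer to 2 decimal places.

88127.96

1: 396·59.54 = 23577.84
2: 487·38.96 = 18973.52
3: 384·86.20 = 33100.8
4: 522·23.90 = 12475.8
τ̂ = Σ Nₕx̄ₕ = 88127.96.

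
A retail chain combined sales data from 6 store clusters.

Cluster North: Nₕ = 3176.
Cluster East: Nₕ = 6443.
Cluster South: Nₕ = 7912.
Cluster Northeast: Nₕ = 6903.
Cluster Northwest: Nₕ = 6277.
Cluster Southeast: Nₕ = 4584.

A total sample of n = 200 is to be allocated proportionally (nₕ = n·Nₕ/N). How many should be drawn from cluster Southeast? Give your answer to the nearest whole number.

Share of cluster Southeast = 4584/35295 = 0.12988.
Allocate 200 × 0.12988 = 25.975... → 26.

26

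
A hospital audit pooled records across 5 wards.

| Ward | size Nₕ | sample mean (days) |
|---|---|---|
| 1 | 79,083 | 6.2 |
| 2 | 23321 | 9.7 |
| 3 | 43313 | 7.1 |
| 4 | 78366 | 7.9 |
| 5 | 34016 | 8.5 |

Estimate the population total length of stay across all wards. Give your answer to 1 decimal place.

1: 79083·6.2 = 490314.6
2: 23321·9.7 = 226213.7
3: 43313·7.1 = 307522.3
4: 78366·7.9 = 619091.4
5: 34016·8.5 = 289136
τ̂ = Σ Nₕx̄ₕ = 1932278.0.

1932278.0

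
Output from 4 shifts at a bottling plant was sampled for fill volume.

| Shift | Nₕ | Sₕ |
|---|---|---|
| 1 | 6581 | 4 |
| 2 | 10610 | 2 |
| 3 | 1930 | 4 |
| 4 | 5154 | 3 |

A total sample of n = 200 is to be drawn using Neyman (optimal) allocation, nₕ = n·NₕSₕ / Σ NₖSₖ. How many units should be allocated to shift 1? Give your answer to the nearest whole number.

Σ NₕSₕ = 6581·4 + 10610·2 + 1930·4 + 5154·3 = 70726.
Share for 1: 26324/70726 = 0.37220.
n_1 = 200 × 0.37220 = 74.439... → 74.

74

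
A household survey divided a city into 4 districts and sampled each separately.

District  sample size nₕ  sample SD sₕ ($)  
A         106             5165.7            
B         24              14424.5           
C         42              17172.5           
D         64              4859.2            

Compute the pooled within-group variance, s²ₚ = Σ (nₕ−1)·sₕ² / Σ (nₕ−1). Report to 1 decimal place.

91231122.8

A: (106−1)·5165.7² = 105·26684456.49 = 2801867931.45
B: (24−1)·14424.5² = 23·208066200.25 = 4785522605.75
C: (42−1)·17172.5² = 41·294894756.25 = 12090685006.25
D: (64−1)·4859.2² = 63·23611824.64 = 1487544952.32
Numerator = 21165620495.77; denominator = Σ(nₕ−1) = 232.
s²ₚ = 21165620495.77/232 = 91231122.827... → 91231122.8.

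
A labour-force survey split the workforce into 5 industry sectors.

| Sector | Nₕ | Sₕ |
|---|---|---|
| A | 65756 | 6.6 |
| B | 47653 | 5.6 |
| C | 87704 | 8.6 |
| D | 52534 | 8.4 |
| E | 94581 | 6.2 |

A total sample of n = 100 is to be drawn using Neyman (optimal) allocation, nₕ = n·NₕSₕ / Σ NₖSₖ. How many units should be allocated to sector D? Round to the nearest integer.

A: NₕSₕ = 65756·6.6 = 433989.6
B: NₕSₕ = 47653·5.6 = 266856.8
C: NₕSₕ = 87704·8.6 = 754254.4
D: NₕSₕ = 52534·8.4 = 441285.6
E: NₕSₕ = 94581·6.2 = 586402.2
Σ NₕSₕ = 2482788.6.
n_D = 100·441285.6/2482788.6 = 17.774... → 18.

18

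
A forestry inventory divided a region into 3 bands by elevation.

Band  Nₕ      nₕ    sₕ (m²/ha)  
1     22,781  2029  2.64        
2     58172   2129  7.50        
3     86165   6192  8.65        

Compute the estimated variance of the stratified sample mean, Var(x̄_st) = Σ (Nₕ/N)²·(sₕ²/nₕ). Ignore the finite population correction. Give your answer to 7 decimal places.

N = 167118; Wₕ = Nₕ/N.
band 1: (22781/167118)²·2.64²/2029 = 0.0000638300
band 2: (58172/167118)²·7.50²/2129 = 0.0032013149
band 3: (86165/167118)²·8.65²/6192 = 0.0032123037
Sum = 0.0064774486 → 0.0064774.

0.0064774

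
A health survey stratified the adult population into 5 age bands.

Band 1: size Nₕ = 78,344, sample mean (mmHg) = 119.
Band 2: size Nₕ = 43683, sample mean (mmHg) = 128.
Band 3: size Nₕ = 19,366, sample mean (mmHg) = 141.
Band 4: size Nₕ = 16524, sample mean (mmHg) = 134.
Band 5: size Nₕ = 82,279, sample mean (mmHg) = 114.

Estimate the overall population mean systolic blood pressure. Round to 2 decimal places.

N = 78344 + 43683 + 19366 + 16524 + 82279 = 240196.
Weight each subgroup mean by Nₕ/N and sum.
Σ Nₕx̄ₕ = 78344·119 + 43683·128 + 19366·141 + 16524·134 + 82279·114 = 9322936 + 5591424 + 2730606 + 2214216 + 9379806 = 29238988.
Divide by N: 29238988 / 240196 = 121.7297... → 121.73.

121.73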